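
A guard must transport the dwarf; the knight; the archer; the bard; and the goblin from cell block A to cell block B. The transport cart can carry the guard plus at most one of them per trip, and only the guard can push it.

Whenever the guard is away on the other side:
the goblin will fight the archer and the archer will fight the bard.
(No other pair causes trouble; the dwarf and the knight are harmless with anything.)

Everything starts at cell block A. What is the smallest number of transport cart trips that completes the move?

Counting alone: the guard can take at most 1 across per trip to cell block B, so moving all 5 needs at least 5 loaded trips out, with a return between consecutive ones — at least 9 crossings.
The safety rule pushes this higher. Following every safe sequence of crossings, the most of the 5 that can be at cell block B as the transport cart arrives there on crossing 9 is 4 — never all 5.
So no plan with fewer than 11 crossings exists, and this one achieves 11:
1. Guard goes to cell block B with the archer.
2. Guard goes back to cell block A alone.
3. Guard goes to cell block B with the dwarf.
4. Guard goes back to cell block A alone.
5. Guard goes to cell block B with the knight.
6. Guard goes back to cell block A alone.
7. Guard goes to cell block B with the bard.
8. Guard goes back to cell block A with the archer.
9. Guard goes to cell block B with the goblin.
10. Guard goes back to cell block A alone.
11. Guard goes to cell block B with the archer.

11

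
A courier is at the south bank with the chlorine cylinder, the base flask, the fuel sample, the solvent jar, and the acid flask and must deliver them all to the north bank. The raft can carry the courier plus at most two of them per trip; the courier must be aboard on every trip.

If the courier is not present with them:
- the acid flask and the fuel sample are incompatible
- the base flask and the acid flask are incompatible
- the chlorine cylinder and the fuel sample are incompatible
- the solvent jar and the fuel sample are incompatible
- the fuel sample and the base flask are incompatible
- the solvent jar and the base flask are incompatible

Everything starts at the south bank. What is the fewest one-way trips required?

Counting alone: the courier can take at most 2 across per trip to the north bank, so moving all 5 needs at least 3 loaded trips out, with a return between consecutive ones — at least 5 crossings.
The safety rule pushes this higher. Following every safe sequence of crossings, the most of the 5 that can be at the north bank as the raft arrives there on crossing 5 is 4 — never all 5.
So no plan with fewer than 7 crossings exists, and this one achieves 7:
1. Courier goes to the north bank with the base flask and the fuel sample.
2. Courier goes back to the south bank with the base flask.
3. Courier goes to the north bank with the base flask and the chlorine cylinder.
4. Courier goes back to the south bank with the fuel sample.
5. Courier goes to the north bank with the acid flask and the solvent jar.
6. Courier goes back to the south bank with the base flask.
7. Courier goes to the north bank with the base flask and the fuel sample.

7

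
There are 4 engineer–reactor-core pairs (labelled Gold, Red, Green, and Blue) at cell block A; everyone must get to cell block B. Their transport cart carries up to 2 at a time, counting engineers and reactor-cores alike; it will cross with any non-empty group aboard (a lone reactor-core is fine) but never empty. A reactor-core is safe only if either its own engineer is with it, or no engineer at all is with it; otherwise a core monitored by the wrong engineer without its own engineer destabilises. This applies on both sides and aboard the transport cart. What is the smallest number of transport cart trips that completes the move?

impossible

Following every safe sequence of crossings from the start, the most of the 8 that can be at cell block B as the transport cart arrives there on crossings 1, 3, 5 is 2, 3, 4 respectively; the best ever achieved is 4 of 8.
From crossing 7 on, no configuration arises that was not already reachable earlier: only 44 distinct safe configurations (who is on which side, and where the transport cart is) can ever be reached, none of them has everyone across, and every continuation just revisits them. So no valid plan exists.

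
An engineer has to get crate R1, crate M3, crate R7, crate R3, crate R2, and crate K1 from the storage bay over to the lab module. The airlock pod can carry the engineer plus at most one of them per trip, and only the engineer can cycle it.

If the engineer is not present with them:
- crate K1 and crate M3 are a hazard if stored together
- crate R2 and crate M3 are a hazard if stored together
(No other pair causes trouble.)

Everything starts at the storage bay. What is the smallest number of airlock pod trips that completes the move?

13

Counting alone: the engineer can take at most 1 across per trip to the lab module, so moving all 6 needs at least 6 loaded trips out, with a return between consecutive ones — at least 11 crossings.
The safety rule pushes this higher. Following every safe sequence of crossings, the most of the 6 that can be at the lab module as the airlock pod arrives there on crossing 11 is 5 — never all 6.
So no plan with fewer than 13 crossings exists, and this one achieves 13:
1. Engineer goes to the lab module with crate M3.
2. Engineer goes back to the storage bay alone.
3. Engineer goes to the lab module with crate R1.
4. Engineer goes back to the storage bay alone.
5. Engineer goes to the lab module with crate R7.
6. Engineer goes back to the storage bay alone.
7. Engineer goes to the lab module with crate R3.
8. Engineer goes back to the storage bay alone.
9. Engineer goes to the lab module with crate R2.
10. Engineer goes back to the storage bay with crate M3.
11. Engineer goes to the lab module with crate K1.
12. Engineer goes back to the storage bay alone.
13. Engineer goes to the lab module with crate M3.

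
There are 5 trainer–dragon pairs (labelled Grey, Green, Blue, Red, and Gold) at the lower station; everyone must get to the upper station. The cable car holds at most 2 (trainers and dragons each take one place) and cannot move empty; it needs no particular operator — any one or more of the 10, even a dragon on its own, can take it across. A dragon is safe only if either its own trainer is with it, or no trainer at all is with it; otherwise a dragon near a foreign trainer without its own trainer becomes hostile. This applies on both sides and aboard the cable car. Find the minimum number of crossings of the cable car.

impossible

Following every safe sequence of crossings from the start, the most of the 10 that can be at the upper station as the cable car arrives there on crossings 1, 3, 5, 7 is 2, 3, 4, 5 respectively; the best ever achieved is 5 of 10.
From crossing 9 on, no configuration arises that was not already reachable earlier: only 82 distinct safe configurations (who is on which side, and where the cable car is) can ever be reached, none of them has everyone across, and every continuation just revisits them. So no valid plan exists.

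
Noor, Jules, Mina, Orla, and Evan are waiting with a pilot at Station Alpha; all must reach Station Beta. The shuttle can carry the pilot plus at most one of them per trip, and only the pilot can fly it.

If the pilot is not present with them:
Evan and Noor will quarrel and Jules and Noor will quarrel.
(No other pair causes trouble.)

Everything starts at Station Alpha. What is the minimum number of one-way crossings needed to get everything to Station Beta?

11

Counting alone: the pilot can take at most 1 across per trip to Station Beta, so moving all 5 needs at least 5 loaded trips out, with a return between consecutive ones — at least 9 crossings.
The safety rule pushes this higher. Following every safe sequence of crossings, the most of the 5 that can be at Station Beta as the shuttle arrives there on crossing 9 is 4 — never all 5.
So no plan with fewer than 11 crossings exists, and this one achieves 11:
1. Pilot goes to Station Beta with Noor.
2. Pilot goes back to Station Alpha alone.
3. Pilot goes to Station Beta with Jules.
4. Pilot goes back to Station Alpha with Noor.
5. Pilot goes to Station Beta with Evan.
6. Pilot goes back to Station Alpha alone.
7. Pilot goes to Station Beta with Mina.
8. Pilot goes back to Station Alpha alone.
9. Pilot goes to Station Beta with Orla.
10. Pilot goes back to Station Alpha alone.
11. Pilot goes to Station Beta with Noor.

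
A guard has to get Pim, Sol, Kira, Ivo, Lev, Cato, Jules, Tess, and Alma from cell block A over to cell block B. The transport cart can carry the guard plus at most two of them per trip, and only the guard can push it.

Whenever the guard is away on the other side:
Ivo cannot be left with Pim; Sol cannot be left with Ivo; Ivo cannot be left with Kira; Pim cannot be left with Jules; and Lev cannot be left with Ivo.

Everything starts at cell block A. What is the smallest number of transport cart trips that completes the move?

11

Counting alone: the guard can take at most 2 across per trip to cell block B, so moving all 9 needs at least 5 loaded trips out, with a return between consecutive ones — at least 9 crossings.
The safety rule pushes this higher. Following every safe sequence of crossings, the most of the 9 that can be at cell block B as the transport cart arrives there on crossing 9 is 8 — never all 9.
So no plan with fewer than 11 crossings exists, and this one achieves 11:
1. Guard goes to cell block B with Ivo and Pim.  [cell block A: Alma, Cato, Jules, Kira, Lev, Sol, Tess | cell block B: Ivo, Pim]
2. Guard goes back to cell block A with Pim.  [cell block A: Alma, Cato, Jules, Kira, Lev, Pim, Sol, Tess | cell block B: Ivo]
3. Guard goes to cell block B with Pim and Sol.  [cell block A: Alma, Cato, Jules, Kira, Lev, Tess | cell block B: Ivo, Pim, Sol]
4. Guard goes back to cell block A with Ivo.  [cell block A: Alma, Cato, Ivo, Jules, Kira, Lev, Tess | cell block B: Pim, Sol]
5. Guard goes to cell block B with Ivo and Kira.  [cell block A: Alma, Cato, Jules, Lev, Tess | cell block B: Ivo, Kira, Pim, Sol]
6. Guard goes back to cell block A with Ivo.  [cell block A: Alma, Cato, Ivo, Jules, Lev, Tess | cell block B: Kira, Pim, Sol]
7. Guard goes to cell block B with Cato and Lev.  [cell block A: Alma, Ivo, Jules, Tess | cell block B: Cato, Kira, Lev, Pim, Sol]
8. Guard goes back to cell block A alone.  [cell block A: Alma, Ivo, Jules, Tess | cell block B: Cato, Kira, Lev, Pim, Sol]
9. Guard goes to cell block B with Alma and Tess.  [cell block A: Ivo, Jules | cell block B: Alma, Cato, Kira, Lev, Pim, Sol, Tess]
10. Guard goes back to cell block A alone.  [cell block A: Ivo, Jules | cell block B: Alma, Cato, Kira, Lev, Pim, Sol, Tess]
11. Guard goes to cell block B with Ivo and Jules.  [cell block A: — | cell block B: Alma, Cato, Ivo, Jules, Kira, Lev, Pim, Sol, Tess]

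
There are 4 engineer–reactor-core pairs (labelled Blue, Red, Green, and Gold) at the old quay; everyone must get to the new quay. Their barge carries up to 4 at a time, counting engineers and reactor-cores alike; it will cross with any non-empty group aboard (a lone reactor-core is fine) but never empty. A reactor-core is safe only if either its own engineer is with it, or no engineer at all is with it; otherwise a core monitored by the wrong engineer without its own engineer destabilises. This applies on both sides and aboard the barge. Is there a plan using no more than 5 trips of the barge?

Yes

Yes — this plan uses 5 crossings (≤ 5):
1. engineer Blue and reactor-core Blue cross → the new quay.
2. engineer Blue crosses ← the old quay.
3. engineer Blue, engineer Gold, engineer Green, and engineer Red cross → the new quay.
4. reactor-core Blue crosses ← the old quay.
5. reactor-core Blue, reactor-core Gold, reactor-core Green, and reactor-core Red cross → the new quay.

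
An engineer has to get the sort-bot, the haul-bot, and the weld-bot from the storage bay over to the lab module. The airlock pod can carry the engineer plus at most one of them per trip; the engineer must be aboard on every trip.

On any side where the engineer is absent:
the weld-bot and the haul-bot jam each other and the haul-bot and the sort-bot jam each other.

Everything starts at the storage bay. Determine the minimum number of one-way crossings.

Counting alone: the engineer can take at most 1 across per trip to the lab module, so moving all 3 needs at least 3 loaded trips out, with a return between consecutive ones — at least 5 crossings.
The safety rule pushes this higher. Following every safe sequence of crossings, the most of the 3 that can be at the lab module as the airlock pod arrives there on crossing 5 is 2 — never all 3.
So no plan with fewer than 7 crossings exists, and this one achieves 7:
1. Engineer goes to the lab module with the haul-bot.
2. Engineer goes back to the storage bay alone.
3. Engineer goes to the lab module with the sort-bot.
4. Engineer goes back to the storage bay with the haul-bot.
5. Engineer goes to the lab module with the weld-bot.
6. Engineer goes back to the storage bay alone.
7. Engineer goes to the lab module with the haul-bot.

7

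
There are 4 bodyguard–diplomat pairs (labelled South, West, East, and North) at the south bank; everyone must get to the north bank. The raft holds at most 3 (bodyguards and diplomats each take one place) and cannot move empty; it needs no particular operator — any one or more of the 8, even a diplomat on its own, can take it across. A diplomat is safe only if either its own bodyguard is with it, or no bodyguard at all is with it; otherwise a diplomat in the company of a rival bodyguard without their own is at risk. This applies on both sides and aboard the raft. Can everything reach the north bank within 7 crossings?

Counting alone: each trip to the north bank takes at most 3 across and each return brings at least 1 back, so after t trips out (and t−1 returns) at most 3t − (t−1) of the 8 are across; that first reaches 8 at t = 4, so at least 7 crossings are needed.
The safety rule pushes this higher. Following every safe sequence of crossings, the most of the 8 that can be at the north bank as the raft arrives there on crossing 7 is 7 — never all 8.
So the move cannot be finished within 7 crossings. (The shortest complete plan takes 9:)
1. bodyguard South and diplomat South cross → the north bank.
2. bodyguard South crosses ← the south bank.
3. bodyguard South, bodyguard West, and diplomat West cross → the north bank.
4. bodyguard South and diplomat South cross ← the south bank.
5. bodyguard East, bodyguard North, and bodyguard South cross → the north bank.
6. diplomat West crosses ← the south bank.
7. diplomat South and diplomat West cross → the north bank.
8. diplomat South crosses ← the south bank.
9. diplomat East, diplomat North, and diplomat South cross → the north bank.

No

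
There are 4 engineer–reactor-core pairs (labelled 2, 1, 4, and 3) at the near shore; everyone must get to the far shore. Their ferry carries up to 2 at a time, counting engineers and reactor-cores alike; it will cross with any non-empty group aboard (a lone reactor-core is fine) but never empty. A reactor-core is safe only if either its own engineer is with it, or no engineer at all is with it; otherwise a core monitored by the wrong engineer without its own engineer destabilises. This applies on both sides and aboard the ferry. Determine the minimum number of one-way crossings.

Following every safe sequence of crossings from the start, the most of the 8 that can be at the far shore as the ferry arrives there on crossings 1, 3, 5 is 2, 3, 4 respectively; the best ever achieved is 4 of 8.
From crossing 7 on, no configuration arises that was not already reachable earlier: only 44 distinct safe configurations (who is on which side, and where the ferry is) can ever be reached, none of them has everyone across, and every continuation just revisits them. So no valid plan exists.

impossible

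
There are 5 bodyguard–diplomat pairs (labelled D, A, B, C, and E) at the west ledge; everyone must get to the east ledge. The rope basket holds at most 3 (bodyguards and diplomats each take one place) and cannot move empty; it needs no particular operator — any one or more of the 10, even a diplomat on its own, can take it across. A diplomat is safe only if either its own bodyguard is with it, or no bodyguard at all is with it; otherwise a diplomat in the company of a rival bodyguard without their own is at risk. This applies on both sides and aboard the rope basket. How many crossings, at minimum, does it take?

11

Counting alone: each trip to the east ledge takes at most 3 across and each return brings at least 1 back, so after t trips out (and t−1 returns) at most 3t − (t−1) of the 10 are across; that first reaches 10 at t = 5, so at least 9 crossings are needed.
The safety rule pushes this higher. Following every safe sequence of crossings, the most of the 10 that can be at the east ledge as the rope basket arrives there on crossing 9 is 9 — never all 10.
So no plan with fewer than 11 crossings exists, and this one achieves 11:
1. bodyguard D and diplomat D cross → the east ledge.
2. bodyguard D crosses ← the west ledge.
3. diplomat A, diplomat B, and diplomat C cross → the east ledge.
4. diplomat D crosses ← the west ledge.
5. bodyguard A, bodyguard B, and bodyguard C cross → the east ledge.
6. bodyguard A and diplomat A cross ← the west ledge.
7. bodyguard A, bodyguard D, and bodyguard E cross → the east ledge.
8. diplomat B crosses ← the west ledge.
9. diplomat A and diplomat D cross → the east ledge.
10. diplomat D crosses ← the west ledge.
11. diplomat B, diplomat D, and diplomat E cross → the east ledge.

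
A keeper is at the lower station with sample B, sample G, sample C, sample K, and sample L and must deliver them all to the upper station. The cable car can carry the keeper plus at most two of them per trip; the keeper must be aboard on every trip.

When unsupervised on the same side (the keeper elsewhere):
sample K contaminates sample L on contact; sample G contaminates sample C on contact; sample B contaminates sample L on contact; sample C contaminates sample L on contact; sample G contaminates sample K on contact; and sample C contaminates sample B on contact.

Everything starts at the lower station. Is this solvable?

No

Whatever the first load, the items left behind include a forbidden pair without the keeper. No opening move is safe, so no plan exists.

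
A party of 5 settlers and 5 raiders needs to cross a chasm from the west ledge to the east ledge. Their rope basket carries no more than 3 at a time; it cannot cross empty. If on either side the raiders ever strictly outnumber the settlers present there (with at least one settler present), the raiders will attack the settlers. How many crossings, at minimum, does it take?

Counting alone: each trip to the east ledge takes at most 3 across and each return brings at least 1 back, so after t trips out (and t−1 returns) at most 3t − (t−1) of the 10 are across; that first reaches 10 at t = 5, so at least 9 crossings are needed.
The safety rule pushes this higher. Following every safe sequence of crossings, the most of the 10 that can be at the east ledge as the rope basket arrives there on crossing 9 is 9 — never all 10.
So no plan with fewer than 11 crossings exists, and this one achieves 11:
1. 2 raiders → the east ledge.  (the west ledge: 5S 3R; the east ledge: 0S 2R)
2. 1 raider ← the west ledge.  (the west ledge: 5S 4R; the east ledge: 0S 1R)
3. 3 raiders → the east ledge.  (the west ledge: 5S 1R; the east ledge: 0S 4R)
4. 1 raider ← the west ledge.  (the west ledge: 5S 2R; the east ledge: 0S 3R)
5. 3 settlers → the east ledge.  (the west ledge: 2S 2R; the east ledge: 3S 3R)
6. 1 settler and 1 raider ← the west ledge.  (the west ledge: 3S 3R; the east ledge: 2S 2R)
7. 3 settlers → the east ledge.  (the west ledge: 0S 3R; the east ledge: 5S 2R)
8. 1 raider ← the west ledge.  (the west ledge: 0S 4R; the east ledge: 5S 1R)
9. 2 raiders → the east ledge.  (the west ledge: 0S 2R; the east ledge: 5S 3R)
10. 1 raider ← the west ledge.  (the west ledge: 0S 3R; the east ledge: 5S 2R)
11. 3 raiders → the east ledge.  (the west ledge: 0S 0R; the east ledge: 5S 5R)

11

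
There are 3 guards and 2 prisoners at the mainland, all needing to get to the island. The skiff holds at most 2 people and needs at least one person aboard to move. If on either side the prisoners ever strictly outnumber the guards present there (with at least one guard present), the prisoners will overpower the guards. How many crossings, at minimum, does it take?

Counting alone: each trip to the island takes at most 2 across and each return brings at least 1 back, so after t trips out (and t−1 returns) at most 2t − (t−1) of the 5 are across; that first reaches 5 at t = 4, so at least 7 crossings are needed.
The plan below uses exactly 7 crossings, so it is optimal:
1. 2 prisoners → the island.  (the mainland: 3G 0P; the island: 0G 2P)
2. 1 prisoner ← the mainland.  (the mainland: 3G 1P; the island: 0G 1P)
3. 2 guards → the island.  (the mainland: 1G 1P; the island: 2G 1P)
4. 1 guard ← the mainland.  (the mainland: 2G 1P; the island: 1G 1P)
5. 1 guard and 1 prisoner → the island.  (the mainland: 1G 0P; the island: 2G 2P)
6. 1 prisoner ← the mainland.  (the mainland: 1G 1P; the island: 2G 1P)
7. 1 guard and 1 prisoner → the island.  (the mainland: 0G 0P; the island: 3G 2P)

7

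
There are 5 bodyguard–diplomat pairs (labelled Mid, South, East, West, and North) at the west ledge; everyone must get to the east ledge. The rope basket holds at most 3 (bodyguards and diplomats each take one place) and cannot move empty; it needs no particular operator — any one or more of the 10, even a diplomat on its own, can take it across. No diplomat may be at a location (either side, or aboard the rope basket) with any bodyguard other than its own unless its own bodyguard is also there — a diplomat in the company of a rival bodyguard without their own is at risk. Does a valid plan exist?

Yes

1. bodyguard Mid and diplomat Mid cross → the east ledge.
2. bodyguard Mid crosses ← the west ledge.
3. diplomat East, diplomat South, and diplomat West cross → the east ledge.
4. diplomat Mid crosses ← the west ledge.
5. bodyguard East, bodyguard South, and bodyguard West cross → the east ledge.
6. bodyguard South and diplomat South cross ← the west ledge.
7. bodyguard Mid, bodyguard North, and bodyguard South cross → the east ledge.
8. diplomat East crosses ← the west ledge.
9. diplomat Mid and diplomat South cross → the east ledge.
10. diplomat Mid crosses ← the west ledge.
11. diplomat East, diplomat Mid, and diplomat North cross → the east ledge.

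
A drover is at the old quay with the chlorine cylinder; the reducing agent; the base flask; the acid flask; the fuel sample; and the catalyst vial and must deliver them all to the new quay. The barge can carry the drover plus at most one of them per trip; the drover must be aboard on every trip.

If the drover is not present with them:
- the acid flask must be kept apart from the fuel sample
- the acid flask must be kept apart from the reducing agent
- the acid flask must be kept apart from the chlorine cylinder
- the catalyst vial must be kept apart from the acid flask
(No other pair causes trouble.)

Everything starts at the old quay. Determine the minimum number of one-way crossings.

Following every safe sequence of crossings from the start, the most of the 6 that can be at the new quay as the barge arrives there on crossings 1, 3, 5 is 1, 2, 3 respectively; the best ever achieved is 3 of 6.
From crossing 7 on, no configuration arises that was not already reachable earlier: only 22 distinct safe configurations (who is on which side, and where the barge is) can ever be reached, none of them has everyone across, and every continuation just revisits them. So no valid plan exists.

impossible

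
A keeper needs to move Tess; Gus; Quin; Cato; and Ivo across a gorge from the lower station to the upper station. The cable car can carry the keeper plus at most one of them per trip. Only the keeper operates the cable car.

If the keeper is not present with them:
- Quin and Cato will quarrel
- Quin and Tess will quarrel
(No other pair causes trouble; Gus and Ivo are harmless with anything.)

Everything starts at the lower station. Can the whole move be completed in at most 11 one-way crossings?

Yes

Yes — this plan uses 11 crossings (≤ 11):
1. Keeper goes to the upper station with Quin.
2. Keeper goes back to the lower station alone.
3. Keeper goes to the upper station with Tess.
4. Keeper goes back to the lower station with Quin.
5. Keeper goes to the upper station with Cato.
6. Keeper goes back to the lower station alone.
7. Keeper goes to the upper station with Gus.
8. Keeper goes back to the lower station alone.
9. Keeper goes to the upper station with Ivo.
10. Keeper goes back to the lower station alone.
11. Keeper goes to the upper station with Quin.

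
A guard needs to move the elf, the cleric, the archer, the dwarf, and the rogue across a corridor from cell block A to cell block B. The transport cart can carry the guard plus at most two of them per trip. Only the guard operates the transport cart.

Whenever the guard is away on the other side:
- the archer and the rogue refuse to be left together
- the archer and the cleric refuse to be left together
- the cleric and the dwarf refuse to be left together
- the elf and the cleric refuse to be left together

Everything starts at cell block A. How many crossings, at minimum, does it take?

Counting alone: the guard can take at most 2 across per trip to cell block B, so moving all 5 needs at least 3 loaded trips out, with a return between consecutive ones — at least 5 crossings.
The plan below uses exactly 5 crossings, so it is optimal:
1. Guard goes to cell block B with the archer and the cleric.
2. Guard goes back to cell block A with the cleric.
3. Guard goes to cell block B with the dwarf and the elf.
4. Guard goes back to cell block A alone.
5. Guard goes to cell block B with the cleric and the rogue.

5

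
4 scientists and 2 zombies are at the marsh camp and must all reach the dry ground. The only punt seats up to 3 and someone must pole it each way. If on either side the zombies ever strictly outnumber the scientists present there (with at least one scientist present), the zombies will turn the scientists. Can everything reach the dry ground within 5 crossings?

Yes — this plan uses 5 crossings (≤ 5):
1. 2 zombies → the dry ground.  (the marsh camp: 4S 0Z; the dry ground: 0S 2Z)
2. 1 zombie ← the marsh camp.  (the marsh camp: 4S 1Z; the dry ground: 0S 1Z)
3. 2 scientists and 1 zombie → the dry ground.  (the marsh camp: 2S 0Z; the dry ground: 2S 2Z)
4. 1 zombie ← the marsh camp.  (the marsh camp: 2S 1Z; the dry ground: 2S 1Z)
5. 2 scientists and 1 zombie → the dry ground.  (the marsh camp: 0S 0Z; the dry ground: 4S 2Z)

Yes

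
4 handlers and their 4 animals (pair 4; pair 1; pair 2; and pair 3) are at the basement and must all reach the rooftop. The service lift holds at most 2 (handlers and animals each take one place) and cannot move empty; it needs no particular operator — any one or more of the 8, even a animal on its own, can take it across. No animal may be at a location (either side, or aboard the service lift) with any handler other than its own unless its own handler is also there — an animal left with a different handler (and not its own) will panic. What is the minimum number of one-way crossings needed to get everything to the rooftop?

impossible

Following every safe sequence of crossings from the start, the most of the 8 that can be at the rooftop as the service lift arrives there on crossings 1, 3, 5 is 2, 3, 4 respectively; the best ever achieved is 4 of 8.
From crossing 7 on, no configuration arises that was not already reachable earlier: only 44 distinct safe configurations (who is on which side, and where the service lift is) can ever be reached, none of them has everyone across, and every continuation just revisits them. So no valid plan exists.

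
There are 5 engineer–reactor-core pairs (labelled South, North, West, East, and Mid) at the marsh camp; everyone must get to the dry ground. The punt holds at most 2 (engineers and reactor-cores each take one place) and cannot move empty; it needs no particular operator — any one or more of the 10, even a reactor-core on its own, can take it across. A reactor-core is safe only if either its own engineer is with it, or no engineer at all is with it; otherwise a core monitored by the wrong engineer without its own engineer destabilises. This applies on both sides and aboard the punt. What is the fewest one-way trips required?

impossible

Following every safe sequence of crossings from the start, the most of the 10 that can be at the dry ground as the punt arrives there on crossings 1, 3, 5, 7 is 2, 3, 4, 5 respectively; the best ever achieved is 5 of 10.
From crossing 9 on, no configuration arises that was not already reachable earlier: only 82 distinct safe configurations (who is on which side, and where the punt is) can ever be reached, none of them has everyone across, and every continuation just revisits them. So no valid plan exists.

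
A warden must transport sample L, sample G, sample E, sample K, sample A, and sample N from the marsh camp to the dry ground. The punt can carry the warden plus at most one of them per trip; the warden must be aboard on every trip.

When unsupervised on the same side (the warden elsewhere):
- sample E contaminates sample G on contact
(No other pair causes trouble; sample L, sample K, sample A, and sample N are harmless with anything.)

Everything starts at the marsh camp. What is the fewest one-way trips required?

11

Counting alone: the warden can take at most 1 across per trip to the dry ground, so moving all 6 needs at least 6 loaded trips out, with a return between consecutive ones — at least 11 crossings.
The plan below uses exactly 11 crossings, so it is optimal:
1. Warden goes to the dry ground with sample G.  [the marsh camp: sample A, sample E, sample K, sample L, sample N | the dry ground: sample G]
2. Warden goes back to the marsh camp alone.  [the marsh camp: sample A, sample E, sample K, sample L, sample N | the dry ground: sample G]
3. Warden goes to the dry ground with sample L.  [the marsh camp: sample A, sample E, sample K, sample N | the dry ground: sample G, sample L]
4. Warden goes back to the marsh camp alone.  [the marsh camp: sample A, sample E, sample K, sample N | the dry ground: sample G, sample L]
5. Warden goes to the dry ground with sample K.  [the marsh camp: sample A, sample E, sample N | the dry ground: sample G, sample K, sample L]
6. Warden goes back to the marsh camp alone.  [the marsh camp: sample A, sample E, sample N | the dry ground: sample G, sample K, sample L]
7. Warden goes to the dry ground with sample A.  [the marsh camp: sample E, sample N | the dry ground: sample A, sample G, sample K, sample L]
8. Warden goes back to the marsh camp alone.  [the marsh camp: sample E, sample N | the dry ground: sample A, sample G, sample K, sample L]
9. Warden goes to the dry ground with sample N.  [the marsh camp: sample E | the dry ground: sample A, sample G, sample K, sample L, sample N]
10. Warden goes back to the marsh camp alone.  [the marsh camp: sample E | the dry ground: sample A, sample G, sample K, sample L, sample N]
11. Warden goes to the dry ground with sample E.  [the marsh camp: — | the dry ground: sample A, sample E, sample G, sample K, sample L, sample N]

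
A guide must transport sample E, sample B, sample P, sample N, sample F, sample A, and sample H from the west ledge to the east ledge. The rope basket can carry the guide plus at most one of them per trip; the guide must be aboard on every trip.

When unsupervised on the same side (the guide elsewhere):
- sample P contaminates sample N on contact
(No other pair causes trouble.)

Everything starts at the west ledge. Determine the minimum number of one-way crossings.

13

Counting alone: the guide can take at most 1 across per trip to the east ledge, so moving all 7 needs at least 7 loaded trips out, with a return between consecutive ones — at least 13 crossings.
The plan below uses exactly 13 crossings, so it is optimal:
1. Guide goes to the east ledge with sample P.
2. Guide goes back to the west ledge alone.
3. Guide goes to the east ledge with sample E.
4. Guide goes back to the west ledge alone.
5. Guide goes to the east ledge with sample B.
6. Guide goes back to the west ledge alone.
7. Guide goes to the east ledge with sample F.
8. Guide goes back to the west ledge alone.
9. Guide goes to the east ledge with sample A.
10. Guide goes back to the west ledge alone.
11. Guide goes to the east ledge with sample H.
12. Guide goes back to the west ledge alone.
13. Guide goes to the east ledge with sample N.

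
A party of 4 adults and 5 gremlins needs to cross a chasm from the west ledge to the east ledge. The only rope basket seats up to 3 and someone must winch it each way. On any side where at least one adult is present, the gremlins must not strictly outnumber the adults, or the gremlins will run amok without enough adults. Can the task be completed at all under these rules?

The gremlins already outnumber the adults at the west ledge before anyone moves, so the starting position itself is disallowed.

No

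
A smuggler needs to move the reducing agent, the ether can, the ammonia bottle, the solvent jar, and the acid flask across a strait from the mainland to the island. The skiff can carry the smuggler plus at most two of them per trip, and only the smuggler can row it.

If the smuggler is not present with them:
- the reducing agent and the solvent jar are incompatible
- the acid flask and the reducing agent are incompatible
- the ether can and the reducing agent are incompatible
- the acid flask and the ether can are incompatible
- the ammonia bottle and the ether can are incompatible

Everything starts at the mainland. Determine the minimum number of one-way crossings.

Counting alone: the smuggler can take at most 2 across per trip to the island, so moving all 5 needs at least 3 loaded trips out, with a return between consecutive ones — at least 5 crossings.
The safety rule pushes this higher. Following every safe sequence of crossings, the most of the 5 that can be at the island as the skiff arrives there on crossing 5 is 4 — never all 5.
So no plan with fewer than 7 crossings exists, and this one achieves 7:
1. Smuggler goes to the island with the ether can and the reducing agent.  [the mainland: the acid flask, the ammonia bottle, the solvent jar | the island: the ether can, the reducing agent]
2. Smuggler goes back to the mainland with the reducing agent.  [the mainland: the acid flask, the ammonia bottle, the reducing agent, the solvent jar | the island: the ether can]
3. Smuggler goes to the island with the ammonia bottle and the reducing agent.  [the mainland: the acid flask, the solvent jar | the island: the ammonia bottle, the ether can, the reducing agent]
4. Smuggler goes back to the mainland with the ether can.  [the mainland: the acid flask, the ether can, the solvent jar | the island: the ammonia bottle, the reducing agent]
5. Smuggler goes to the island with the acid flask and the solvent jar.  [the mainland: the ether can | the island: the acid flask, the ammonia bottle, the reducing agent, the solvent jar]
6. Smuggler goes back to the mainland with the reducing agent.  [the mainland: the ether can, the reducing agent | the island: the acid flask, the ammonia bottle, the solvent jar]
7. Smuggler goes to the island with the ether can and the reducing agent.  [the mainland: — | the island: the acid flask, the ammonia bottle, the ether can, the reducing agent, the solvent jar]

7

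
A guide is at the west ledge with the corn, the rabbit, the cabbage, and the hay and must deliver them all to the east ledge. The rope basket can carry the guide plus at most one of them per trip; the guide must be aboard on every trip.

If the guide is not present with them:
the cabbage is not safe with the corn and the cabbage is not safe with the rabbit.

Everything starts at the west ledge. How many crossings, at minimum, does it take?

Counting alone: the guide can take at most 1 across per trip to the east ledge, so moving all 4 needs at least 4 loaded trips out, with a return between consecutive ones — at least 7 crossings.
The safety rule pushes this higher. Following every safe sequence of crossings, the most of the 4 that can be at the east ledge as the rope basket arrives there on crossing 7 is 3 — never all 4.
So no plan with fewer than 9 crossings exists, and this one achieves 9:
1. Guide goes to the east ledge with the cabbage.  [the west ledge: the corn, the hay, the rabbit | the east ledge: the cabbage]
2. Guide goes back to the west ledge alone.  [the west ledge: the corn, the hay, the rabbit | the east ledge: the cabbage]
3. Guide goes to the east ledge with the corn.  [the west ledge: the hay, the rabbit | the east ledge: the cabbage, the corn]
4. Guide goes back to the west ledge with the cabbage.  [the west ledge: the cabbage, the hay, the rabbit | the east ledge: the corn]
5. Guide goes to the east ledge with the rabbit.  [the west ledge: the cabbage, the hay | the east ledge: the corn, the rabbit]
6. Guide goes back to the west ledge alone.  [the west ledge: the cabbage, the hay | the east ledge: the corn, the rabbit]
7. Guide goes to the east ledge with the hay.  [the west ledge: the cabbage | the east ledge: the corn, the hay, the rabbit]
8. Guide goes back to the west ledge alone.  [the west ledge: the cabbage | the east ledge: the corn, the hay, the rabbit]
9. Guide goes to the east ledge with the cabbage.  [the west ledge: — | the east ledge: the cabbage, the corn, the hay, the rabbit]

9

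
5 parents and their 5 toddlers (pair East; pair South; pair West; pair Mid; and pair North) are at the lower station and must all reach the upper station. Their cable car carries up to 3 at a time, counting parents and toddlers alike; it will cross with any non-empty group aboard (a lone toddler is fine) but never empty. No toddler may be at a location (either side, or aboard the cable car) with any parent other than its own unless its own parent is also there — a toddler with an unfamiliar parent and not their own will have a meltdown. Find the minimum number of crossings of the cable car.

Counting alone: each trip to the upper station takes at most 3 across and each return brings at least 1 back, so after t trips out (and t−1 returns) at most 3t − (t−1) of the 10 are across; that first reaches 10 at t = 5, so at least 9 crossings are needed.
The safety rule pushes this higher. Following every safe sequence of crossings, the most of the 10 that can be at the upper station as the cable car arrives there on crossing 9 is 9 — never all 10.
So no plan with fewer than 11 crossings exists, and this one achieves 11:
1. parent East and toddler East cross → the upper station.
2. parent East crosses ← the lower station.
3. toddler Mid, toddler South, and toddler West cross → the upper station.
4. toddler East crosses ← the lower station.
5. parent Mid, parent South, and parent West cross → the upper station.
6. parent South and toddler South cross ← the lower station.
7. parent East, parent North, and parent South cross → the upper station.
8. toddler West crosses ← the lower station.
9. toddler East and toddler South cross → the upper station.
10. toddler East crosses ← the lower station.
11. toddler East, toddler North, and toddler West cross → the upper station.

11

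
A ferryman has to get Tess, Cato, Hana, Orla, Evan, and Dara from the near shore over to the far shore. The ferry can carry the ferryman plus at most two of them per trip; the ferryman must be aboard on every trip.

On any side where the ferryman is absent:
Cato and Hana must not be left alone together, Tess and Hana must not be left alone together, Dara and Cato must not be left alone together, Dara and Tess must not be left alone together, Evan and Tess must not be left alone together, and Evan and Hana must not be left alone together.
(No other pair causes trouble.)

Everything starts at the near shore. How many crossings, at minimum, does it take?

impossible

Whatever the first load, the items left behind include a forbidden pair without the ferryman. No opening move is safe, so no plan exists.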